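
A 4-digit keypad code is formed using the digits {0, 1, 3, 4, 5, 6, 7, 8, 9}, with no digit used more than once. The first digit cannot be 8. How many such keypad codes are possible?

The first digit has 9−1 = 8 choices (anything except 8).
The remaining 3 digits are filled from the other 8 symbols without repetition: 8 × 7 × 6 = 336.
Total: 8 × 336 = 2688.

2688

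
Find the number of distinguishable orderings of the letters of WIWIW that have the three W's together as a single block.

Treat the 3 copies of W as a single block. The multiset to arrange is then {WWW, I, I}, 3 items in all.
That gives (3)!/(2!) = 3 arrangements.

3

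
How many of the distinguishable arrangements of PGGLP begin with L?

Fix L in the first position and arrange the remaining 4 letters.
Those 4 letters have G appearing twice and P appearing twice, giving (4)!/(2!·2!) = 6.

6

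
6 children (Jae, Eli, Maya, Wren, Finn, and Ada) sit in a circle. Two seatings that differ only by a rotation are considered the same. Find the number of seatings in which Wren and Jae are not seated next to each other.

72

Without the restriction there are (5)! = 120 seatings.
Seatings with Wren beside Jae: treat them as a block with 2 internal orders, giving 2 × (4)! = 48.
Subtracting, 120 − 48 = 72.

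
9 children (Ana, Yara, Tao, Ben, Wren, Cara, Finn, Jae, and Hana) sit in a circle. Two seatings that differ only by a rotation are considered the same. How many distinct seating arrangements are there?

Seat Ana anywhere (absorbing the rotational symmetry), then permute the other 8: (8)! = 40320.

40320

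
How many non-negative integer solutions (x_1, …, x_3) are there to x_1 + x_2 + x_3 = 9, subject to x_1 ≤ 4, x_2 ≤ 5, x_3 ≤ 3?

10

Ignoring the caps, the number of non-negative solutions to x_1+…+x_3 = 9 is C(11,2) = 55.
Subtract solutions that violate a single cap (substitute x_i' = x_i − (cap_i+1)): x_1 ≥ 5 gives C(6,2) = 15; x_2 ≥ 6 gives C(5,2) = 10; x_3 ≥ 4 gives C(7,2) = 21. Together 46.
Add back pairs where two caps are both exceeded: 0 + 1 + 0 = 1.
By inclusion–exclusion the count is 55 − 46 + 1 = 10.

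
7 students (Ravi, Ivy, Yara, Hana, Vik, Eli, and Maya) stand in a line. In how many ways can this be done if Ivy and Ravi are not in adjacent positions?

Of the 7! = 5040 arrangements, those with Ivy and Ravi adjacent number 2 × 6! = 1440 (treat the pair as a block with 2 internal orders).
So 5040 − 1440 = 3600 arrangements keep them apart.

3600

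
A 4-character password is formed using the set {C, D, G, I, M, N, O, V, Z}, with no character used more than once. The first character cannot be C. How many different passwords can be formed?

2688

The first character has 9−1 = 8 choices (anything except C).
The remaining 3 characters are filled from the other 8 symbols without repetition: 8 × 7 × 6 = 336.
Total: 8 × 336 = 2688.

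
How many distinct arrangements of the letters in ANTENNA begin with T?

60

Fix T in the first position and arrange the remaining 6 letters.
Those 6 letters have A appearing twice and N appearing 3 times, giving (6)!/(3!·2!) = 60.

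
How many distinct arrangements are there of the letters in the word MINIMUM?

420

Letter multiplicities in MINIMUM: I×2, M×3, N×1, U×1.
Dividing 7! = 5040 by 3!·2! = 12 for the repeated letters gives 420.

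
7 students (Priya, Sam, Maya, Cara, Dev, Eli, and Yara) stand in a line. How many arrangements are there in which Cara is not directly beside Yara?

3600

There are 7! = 5040 arrangements in all. If Cara and Yara are adjacent, merging them into one block gives 2·(6)! = 1440 arrangements.
So 5040 − 1440 = 3600 arrangements keep them apart.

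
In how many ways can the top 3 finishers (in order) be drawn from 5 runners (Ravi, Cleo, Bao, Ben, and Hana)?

There are 5 choices for 1st place, 4 for 2nd, and 3 for 3rd.
That gives 5 × 4 × 3 = 60.

60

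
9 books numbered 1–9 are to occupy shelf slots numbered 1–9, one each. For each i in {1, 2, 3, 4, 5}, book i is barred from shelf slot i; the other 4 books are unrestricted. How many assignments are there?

205056

Let Aᵢ (for 1 ≤ i ≤ 5) be the placements that put book i in its forbidden shelf slot. Any j of these fix j positions, leaving (9−j)! ways to fill the rest, and there are C(5,j) ways to pick which j.
By inclusion–exclusion, the number of valid placements is Σ_{j=0}^{5} (−1)^j C(5,j)·(9−j)!.
Computing: 362880 − 201600 + 50400 − 7200 + 600 − 24 = 205056.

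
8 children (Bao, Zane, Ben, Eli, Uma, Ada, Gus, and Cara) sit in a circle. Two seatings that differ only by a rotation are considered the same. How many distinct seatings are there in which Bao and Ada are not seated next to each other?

All circular seatings of 8 people number (7)! = 5040.
Seatings with Bao beside Ada: treat them as a block with 2 internal orders, giving 2 × (6)! = 1440.
Subtracting, 5040 − 1440 = 3600.

3600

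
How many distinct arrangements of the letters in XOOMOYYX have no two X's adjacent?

1260

There are 8!/(3!·2!·2!) = 1680 arrangements of XOOMOYYX in total.
Arrangements with the X's together: treat XX as one letter, giving (7)!/(3!·2!) = 420.
Subtracting, 1680 − 420 = 1260 arrangements keep the X's apart.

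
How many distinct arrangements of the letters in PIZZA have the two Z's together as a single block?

Treat the 2 copies of Z as a single block. The multiset to arrange is then {ZZ, A, I, P}, 4 items in all.
All 4 items are distinct, so there are (4)! = 24 arrangements.

24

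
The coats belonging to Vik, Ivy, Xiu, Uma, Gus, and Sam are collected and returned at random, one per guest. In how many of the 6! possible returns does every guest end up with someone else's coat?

265

This is the derangement count D_6: permutations of 6 items with no fixed point.
By inclusion–exclusion this is Σ_{j=0}^{6} (−1)^j C(6,j)·(6−j)!.
Computing: 720 − 720 + 360 − 120 + 30 − 6 + 1 = 265.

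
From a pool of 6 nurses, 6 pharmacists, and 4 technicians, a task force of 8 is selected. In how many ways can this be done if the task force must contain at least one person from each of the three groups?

12285

Total 8-person selections from all 16: C(16,8) = 12870.
Selections missing a whole group: no nurses → C(10,8) = 45; no pharmacists → C(10,8) = 45; no technicians → C(12,8) = 495.
Add back selections omitting two groups (i.e. drawn from a single group): C(6,8) + C(6,8) + C(4,8) = 0.
By inclusion–exclusion: 12870 − 585 + 0 = 12285.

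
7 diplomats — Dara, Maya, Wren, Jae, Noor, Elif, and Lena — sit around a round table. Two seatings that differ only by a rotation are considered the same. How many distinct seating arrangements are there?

Seat Dara anywhere (absorbing the rotational symmetry), then permute the other 6: (6)! = 720.

720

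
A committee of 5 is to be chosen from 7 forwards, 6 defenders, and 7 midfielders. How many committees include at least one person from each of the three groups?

10976

Unrestricted: C(20,5) = 15504 ways to pick any 5 of the 20.
Selections missing a whole group: no forwards → C(13,5) = 1287; no defenders → C(14,5) = 2002; no midfielders → C(13,5) = 1287.
Add back selections omitting two groups (i.e. drawn from a single group): C(7,5) + C(6,5) + C(7,5) = 48.
By inclusion–exclusion: 15504 − 4576 + 48 = 10976.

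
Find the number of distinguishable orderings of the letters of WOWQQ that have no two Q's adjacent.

There are 5!/(2!·2!) = 30 arrangements of WOWQQ in total.
Arrangements with the Q's together: treat QQ as one letter, giving (4)!/(2!) = 12.
Hence 30 − 12 = 18.

18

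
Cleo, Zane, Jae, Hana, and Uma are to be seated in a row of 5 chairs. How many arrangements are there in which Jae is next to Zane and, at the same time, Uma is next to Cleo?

24

Treat {Jae,Zane} as one block (2 orders) and {Uma,Cleo} as another (2 orders).
That leaves 3 units to arrange: 2 × 2 × 3! = 4 × 6 = 24.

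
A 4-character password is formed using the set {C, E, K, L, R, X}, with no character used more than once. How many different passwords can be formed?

360

This is a permutation of 4 out of 6: P(6,4) = 6!/2!.
6 × 5 × 4 × 3 = 360.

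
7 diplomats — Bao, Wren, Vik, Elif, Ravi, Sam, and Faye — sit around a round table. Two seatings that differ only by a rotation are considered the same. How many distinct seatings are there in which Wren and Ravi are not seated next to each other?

Without the restriction there are (6)! = 720 seatings.
Seatings with Wren beside Ravi: treat them as a block with 2 internal orders, giving 2 × (5)! = 240.
Subtracting, 720 − 240 = 480.

480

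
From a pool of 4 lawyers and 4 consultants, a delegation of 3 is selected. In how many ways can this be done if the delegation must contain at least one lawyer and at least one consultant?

48

Total 3-person selections from all 8: C(8,3) = 56.
Selections missing a whole group: no lawyers → C(4,3) = 4; no consultants → C(4,3) = 4.
Both groups omitted at once is impossible, so 56 − 8 = 48.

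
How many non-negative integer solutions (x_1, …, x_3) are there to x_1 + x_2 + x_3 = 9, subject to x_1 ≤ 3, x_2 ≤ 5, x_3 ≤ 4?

By stars and bars, unrestricted non-negative solutions to x_1+…+x_3 = 9 number C(9+2,2) = 55.
Subtract solutions that violate a single cap (substitute x_i' = x_i − (cap_i+1)): x_1 ≥ 4 gives C(7,2) = 21; x_2 ≥ 6 gives C(5,2) = 10; x_3 ≥ 5 gives C(6,2) = 15. Together 46.
Add back pairs where two caps are both exceeded: 0 + 1 + 0 = 1.
By inclusion–exclusion the count is 55 − 46 + 1 = 10.

10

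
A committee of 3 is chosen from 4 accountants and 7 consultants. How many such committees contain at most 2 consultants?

Split by how many consultants are chosen (0 through 2).
Sum: C(7,0)·C(4,3) + C(7,1)·C(4,2) + C(7,2)·C(4,1) = 4 + 42 + 84 = 130.

130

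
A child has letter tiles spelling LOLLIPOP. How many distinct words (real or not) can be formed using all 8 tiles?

1680

The 8 letters of LOLLIPOP have repeats: L appearing 3 times, O appearing twice, and P appearing twice.
So there are 8! / (3!·2!·2!) = 1680 distinguishable arrangements.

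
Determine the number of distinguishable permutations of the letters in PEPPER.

60

Letter multiplicities in PEPPER: E×2, P×3, R×1.
Dividing 6! = 720 by 3!·2! = 12 for the repeated letters gives 60.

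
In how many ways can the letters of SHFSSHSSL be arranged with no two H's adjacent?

1176

There are 9!/(5!·2!) = 1512 arrangements of SHFSSHSSL in total.
If the two H's are adjacent, glue them into one block, leaving 8 items to arrange: (8)!/(5!) = 336 ways.
Hence 1512 − 336 = 1176.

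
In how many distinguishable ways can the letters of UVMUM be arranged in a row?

Letter multiplicities in UVMUM: M×2, U×2, V×1.
The number of distinct arrangements is 5!/(2!·2!) = 120/4 = 30.

30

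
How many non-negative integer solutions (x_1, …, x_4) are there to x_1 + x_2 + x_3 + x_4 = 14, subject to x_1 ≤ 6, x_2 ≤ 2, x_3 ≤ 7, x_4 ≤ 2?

Ignoring the caps, the number of non-negative solutions to x_1+…+x_4 = 14 is C(17,3) = 680.
Subtract solutions that violate a single cap (substitute x_i' = x_i − (cap_i+1)): x_1 ≥ 7 gives C(10,3) = 120; x_2 ≥ 3 gives C(14,3) = 364; x_3 ≥ 8 gives C(9,3) = 84; x_4 ≥ 3 gives C(14,3) = 364. Together 932.
Add back pairs where two caps are both exceeded: 35 + 0 + 35 + 20 + 165 + 20 = 275.
Subtract triples: 0 + 4 + 0 + 1 = 5.
By inclusion–exclusion the count is 680 − 932 + 275 − 5 = 18.

18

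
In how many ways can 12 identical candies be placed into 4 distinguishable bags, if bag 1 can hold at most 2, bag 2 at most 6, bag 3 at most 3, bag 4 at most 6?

42

Ignoring the caps, the number of non-negative solutions to x_1+…+x_4 = 12 is C(15,3) = 455.
Subtract solutions that violate a single cap (substitute x_i' = x_i − (cap_i+1)): x_1 ≥ 3 gives C(12,3) = 220; x_2 ≥ 7 gives C(8,3) = 56; x_3 ≥ 4 gives C(11,3) = 165; x_4 ≥ 7 gives C(8,3) = 56. Together 497.
Add back pairs where two caps are both exceeded: 10 + 56 + 10 + 4 + 0 + 4 = 84.
By inclusion–exclusion the count is 455 − 497 + 84 = 42.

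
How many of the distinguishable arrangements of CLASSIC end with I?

180

Fix I in the last position and arrange the remaining 6 letters.
Those 6 letters have C appearing twice and S appearing twice, giving (6)!/(2!·2!) = 180.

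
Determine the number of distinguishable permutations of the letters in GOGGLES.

840

The 7 letters of GOGGLES have repeats: G appearing 3 times.
The number of distinct arrangements is 7!/(3!) = 5040/6 = 840.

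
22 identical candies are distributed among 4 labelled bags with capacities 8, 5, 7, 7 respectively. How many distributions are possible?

56

Without the upper bounds there are C(25,3) = 2300 ways to split 22 among 4 bags.
Subtract solutions that violate a single cap (substitute x_i' = x_i − (cap_i+1)): x_1 ≥ 9 gives C(16,3) = 560; x_2 ≥ 6 gives C(19,3) = 969; x_3 ≥ 8 gives C(17,3) = 680; x_4 ≥ 8 gives C(17,3) = 680. Together 2889.
Add back pairs where two caps are both exceeded: 120 + 56 + 56 + 165 + 165 + 84 = 646.
Subtract triples: 0 + 0 + 0 + 1 = 1.
By inclusion–exclusion the count is 2300 − 2889 + 646 − 1 = 56.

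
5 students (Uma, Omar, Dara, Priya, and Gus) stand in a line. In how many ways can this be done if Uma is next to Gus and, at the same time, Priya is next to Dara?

Treat {Uma,Gus} as one block (2 orders) and {Priya,Dara} as another (2 orders).
That leaves 3 units to arrange: 2 × 2 × 3! = 4 × 6 = 24.

24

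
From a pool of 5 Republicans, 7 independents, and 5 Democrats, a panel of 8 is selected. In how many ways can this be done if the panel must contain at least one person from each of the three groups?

23275

Unrestricted: C(17,8) = 24310 ways to pick any 8 of the 17.
Selections missing a whole group: no Republicans → C(12,8) = 495; no independents → C(10,8) = 45; no Democrats → C(12,8) = 495.
Add back selections omitting two groups (i.e. drawn from a single group): C(5,8) + C(7,8) + C(5,8) = 0.
By inclusion–exclusion: 24310 − 1035 + 0 = 23275.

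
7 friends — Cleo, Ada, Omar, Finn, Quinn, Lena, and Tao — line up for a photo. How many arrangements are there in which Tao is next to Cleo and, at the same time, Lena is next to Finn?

Treat {Tao,Cleo} as one block (2 orders) and {Lena,Finn} as another (2 orders).
That leaves 5 units to arrange: 2 × 2 × 5! = 4 × 120 = 480.

480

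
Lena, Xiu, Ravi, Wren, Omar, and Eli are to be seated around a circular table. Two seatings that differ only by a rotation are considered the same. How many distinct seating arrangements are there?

Fix one person's seat to break rotational symmetry; the remaining 5 people can be arranged in (5)! = 120 ways.

120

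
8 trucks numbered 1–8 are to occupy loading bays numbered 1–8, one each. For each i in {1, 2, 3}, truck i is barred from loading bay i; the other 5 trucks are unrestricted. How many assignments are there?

27240

Let Aᵢ (for i ∈ {1, 2, 3}) be the placements that put truck i in its forbidden loading bay. Any j of these fix j positions, leaving (8−j)! ways to fill the rest, and there are C(3,j) ways to pick which j.
By inclusion–exclusion, the number of valid placements is Σ_{j=0}^{3} (−1)^j C(3,j)·(8−j)!.
Computing: 40320 − 15120 + 2160 − 120 = 27240.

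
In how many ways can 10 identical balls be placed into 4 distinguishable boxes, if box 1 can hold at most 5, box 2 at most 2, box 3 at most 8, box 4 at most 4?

Ignoring the caps, the number of non-negative solutions to x_1+…+x_4 = 10 is C(13,3) = 286.
Subtract solutions that violate a single cap (substitute x_i' = x_i − (cap_i+1)): x_1 ≥ 6 gives C(7,3) = 35; x_2 ≥ 3 gives C(10,3) = 120; x_3 ≥ 9 gives C(4,3) = 4; x_4 ≥ 5 gives C(8,3) = 56. Together 215.
Add back pairs where two caps are both exceeded: 4 + 0 + 0 + 0 + 10 + 0 = 14.
By inclusion–exclusion the count is 286 − 215 + 14 = 85.

85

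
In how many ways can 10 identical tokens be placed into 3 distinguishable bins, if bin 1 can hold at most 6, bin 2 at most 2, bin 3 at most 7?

By stars and bars, unrestricted non-negative solutions to x_1+…+x_3 = 10 number C(10+2,2) = 66.
Subtract solutions that violate a single cap (substitute x_i' = x_i − (cap_i+1)): x_1 ≥ 7 gives C(5,2) = 10; x_2 ≥ 3 gives C(9,2) = 36; x_3 ≥ 8 gives C(4,2) = 6. Together 52.
Add back pairs where two caps are both exceeded: 1 + 0 + 0 = 1.
By inclusion–exclusion the count is 66 − 52 + 1 = 15.

15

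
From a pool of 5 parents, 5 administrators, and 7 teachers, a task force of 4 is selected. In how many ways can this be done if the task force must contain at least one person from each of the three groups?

With no constraint there are C(17,4) = 2380 possible selections.
Selections missing a whole group: no parents → C(12,4) = 495; no administrators → C(12,4) = 495; no teachers → C(10,4) = 210.
Add back selections omitting two groups (i.e. drawn from a single group): C(5,4) + C(5,4) + C(7,4) = 45.
By inclusion–exclusion: 2380 − 1200 + 45 = 1225.

1225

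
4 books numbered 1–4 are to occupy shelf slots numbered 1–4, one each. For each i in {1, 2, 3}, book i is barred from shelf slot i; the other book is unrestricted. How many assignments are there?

11

Let Aᵢ (for i ∈ {1, 2, 3}) be the placements that put book i in its forbidden shelf slot. Any j of these fix j positions, leaving (4−j)! ways to fill the rest, and there are C(3,j) ways to pick which j.
By inclusion–exclusion, the number of valid placements is Σ_{j=0}^{3} (−1)^j C(3,j)·(4−j)!.
Computing: 24 − 18 + 6 − 1 = 11.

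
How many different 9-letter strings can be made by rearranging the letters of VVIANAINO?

Letter multiplicities in VVIANAINO: A×2, I×2, N×2, O×1, V×2.
The number of distinct arrangements is 9!/(2!·2!·2!·2!) = 362880/16 = 22680.

22680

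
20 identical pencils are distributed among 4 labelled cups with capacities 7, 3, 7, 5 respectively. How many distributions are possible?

By stars and bars, unrestricted non-negative solutions to x_1+…+x_4 = 20 number C(20+3,3) = 1771.
Subtract solutions that violate a single cap (substitute x_i' = x_i − (cap_i+1)): x_1 ≥ 8 gives C(15,3) = 455; x_2 ≥ 4 gives C(19,3) = 969; x_3 ≥ 8 gives C(15,3) = 455; x_4 ≥ 6 gives C(17,3) = 680. Together 2559.
Add back pairs where two caps are both exceeded: 165 + 35 + 84 + 165 + 286 + 84 = 819.
Subtract triples: 1 + 10 + 0 + 10 = 21.
By inclusion–exclusion the count is 1771 − 2559 + 819 − 21 = 10.

10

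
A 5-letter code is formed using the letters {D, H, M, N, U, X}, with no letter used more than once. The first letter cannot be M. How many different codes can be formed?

600

The first letter has 6−1 = 5 choices (anything except M).
The remaining 4 letters are filled from the other 5 symbols without repetition: 5 × 4 × 3 × 2 = 120.
Total: 5 × 120 = 600.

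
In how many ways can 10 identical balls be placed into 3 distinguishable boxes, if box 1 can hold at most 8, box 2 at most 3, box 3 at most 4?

17

Ignoring the caps, the number of non-negative solutions to x_1+…+x_3 = 10 is C(12,2) = 66.
Subtract solutions that violate a single cap (substitute x_i' = x_i − (cap_i+1)): x_1 ≥ 9 gives C(3,2) = 3; x_2 ≥ 4 gives C(8,2) = 28; x_3 ≥ 5 gives C(7,2) = 21. Together 52.
Add back pairs where two caps are both exceeded: 0 + 0 + 3 = 3.
By inclusion–exclusion the count is 66 − 52 + 3 = 17.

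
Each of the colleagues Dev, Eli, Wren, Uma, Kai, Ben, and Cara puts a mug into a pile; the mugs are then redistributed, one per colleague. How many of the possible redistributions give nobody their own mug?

Count assignments avoiding every fixed point. For any j of the 7 colleagues fixed to their own mug, the other 7−j can be arranged in (7−j)! ways.
By inclusion–exclusion this is Σ_{j=0}^{7} (−1)^j C(7,j)·(7−j)!.
Computing: 5040 − 5040 + 2520 − 840 + 210 − 42 + 7 − 1 = 1854.

1854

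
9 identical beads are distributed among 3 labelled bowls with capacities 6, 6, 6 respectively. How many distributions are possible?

Without the upper bounds there are C(11,2) = 55 ways to split 9 among 3 bowls.
Subtract solutions that violate a single cap (substitute x_i' = x_i − (cap_i+1)): x_1 ≥ 7 gives C(4,2) = 6; x_2 ≥ 7 gives C(4,2) = 6; x_3 ≥ 7 gives C(4,2) = 6. Together 18.
No two caps can be exceeded simultaneously, so the pair terms are all 0.
By inclusion–exclusion the count is 55 − 18 + 0 = 37.

37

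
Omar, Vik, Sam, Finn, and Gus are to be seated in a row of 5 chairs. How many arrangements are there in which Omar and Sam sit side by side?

Glue Omar and Sam into one block (2 internal orders), leaving 4 units to arrange in a row.
That gives 2 × 4! = 2 × 24 = 48.

48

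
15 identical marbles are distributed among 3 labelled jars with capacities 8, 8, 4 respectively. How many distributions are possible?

Without the upper bounds there are C(17,2) = 136 ways to split 15 among 3 jars.
Subtract solutions that violate a single cap (substitute x_i' = x_i − (cap_i+1)): x_1 ≥ 9 gives C(8,2) = 28; x_2 ≥ 9 gives C(8,2) = 28; x_3 ≥ 5 gives C(12,2) = 66. Together 122.
Add back pairs where two caps are both exceeded: 0 + 3 + 3 = 6.
By inclusion–exclusion the count is 136 − 122 + 6 = 20.

20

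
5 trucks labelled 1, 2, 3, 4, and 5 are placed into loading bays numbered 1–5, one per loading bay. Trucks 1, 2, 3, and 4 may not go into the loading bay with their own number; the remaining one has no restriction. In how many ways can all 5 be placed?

53

Let Aᵢ (for 1 ≤ i ≤ 4) be the placements that put truck i in its forbidden loading bay. Any j of these fix j positions, leaving (5−j)! ways to fill the rest, and there are C(4,j) ways to pick which j.
By inclusion–exclusion, the number of valid placements is Σ_{j=0}^{4} (−1)^j C(4,j)·(5−j)!.
Computing: 120 − 96 + 36 − 8 + 1 = 53.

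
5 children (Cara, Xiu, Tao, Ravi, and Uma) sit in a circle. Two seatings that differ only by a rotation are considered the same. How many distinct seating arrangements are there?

Fix one person's seat to break rotational symmetry; the remaining 4 people can be arranged in (4)! = 24 ways.

24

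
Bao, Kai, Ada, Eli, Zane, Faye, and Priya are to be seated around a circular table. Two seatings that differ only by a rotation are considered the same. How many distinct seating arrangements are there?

720

Seat Bao anywhere (absorbing the rotational symmetry), then permute the other 6: (6)! = 720.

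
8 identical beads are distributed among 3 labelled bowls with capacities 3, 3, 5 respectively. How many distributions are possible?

10

By stars and bars, unrestricted non-negative solutions to x_1+…+x_3 = 8 number C(8+2,2) = 45.
Subtract solutions that violate a single cap (substitute x_i' = x_i − (cap_i+1)): x_1 ≥ 4 gives C(6,2) = 15; x_2 ≥ 4 gives C(6,2) = 15; x_3 ≥ 6 gives C(4,2) = 6. Together 36.
Add back pairs where two caps are both exceeded: 1 + 0 + 0 = 1.
By inclusion–exclusion the count is 45 − 36 + 1 = 10.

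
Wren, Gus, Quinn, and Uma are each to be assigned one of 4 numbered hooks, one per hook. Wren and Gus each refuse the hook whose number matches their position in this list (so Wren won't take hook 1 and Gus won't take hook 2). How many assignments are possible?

Let Aᵢ (for i ∈ {1, 2}) be the placements that put person i in their forbidden hook. Any j of these fix j positions, leaving (4−j)! ways to fill the rest, and there are C(2,j) ways to pick which j.
By inclusion–exclusion, the number of valid placements is Σ_{j=0}^{2} (−1)^j C(2,j)·(4−j)!.
Computing: 24 − 12 + 2 = 14.

14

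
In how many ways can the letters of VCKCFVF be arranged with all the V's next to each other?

Treat the 2 copies of V as a single block. The multiset to arrange is then {VV, C, C, F, F, K}, 6 items in all.
That gives (6)!/(2!·2!) = 180 arrangements.

180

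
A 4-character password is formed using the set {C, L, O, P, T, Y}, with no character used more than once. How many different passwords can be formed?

With no repetition, fill the 4 characters in order: 6 choices, then 5, down to 3.
6 × 5 × 4 × 3 = 360.

360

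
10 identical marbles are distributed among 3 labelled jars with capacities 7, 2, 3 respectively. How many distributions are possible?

Ignoring the caps, the number of non-negative solutions to x_1+…+x_3 = 10 is C(12,2) = 66.
Subtract solutions that violate a single cap (substitute x_i' = x_i − (cap_i+1)): x_1 ≥ 8 gives C(4,2) = 6; x_2 ≥ 3 gives C(9,2) = 36; x_3 ≥ 4 gives C(8,2) = 28. Together 70.
Add back pairs where two caps are both exceeded: 0 + 0 + 10 = 10.
By inclusion–exclusion the count is 66 − 70 + 10 = 6.

6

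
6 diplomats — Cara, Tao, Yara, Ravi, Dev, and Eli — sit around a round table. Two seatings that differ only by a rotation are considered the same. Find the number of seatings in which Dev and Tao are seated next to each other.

48

Glue Dev and Tao into a block (2 internal orders). Seating 5 units around a circle gives (4)! arrangements.
So 2 × (4)! = 2 × 24 = 48.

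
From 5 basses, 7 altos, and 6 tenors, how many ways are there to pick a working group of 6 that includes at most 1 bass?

8151

Split by how many basses are chosen (0 through 1).
Sum: C(5,0)·C(13,6) + C(5,1)·C(13,5) = 1716 + 6435 = 8151.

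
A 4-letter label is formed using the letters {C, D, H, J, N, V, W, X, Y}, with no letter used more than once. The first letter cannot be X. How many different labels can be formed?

The first letter has 9−1 = 8 choices (anything except X).
The remaining 3 letters are filled from the other 8 symbols without repetition: 8 × 7 × 6 = 336.
Total: 8 × 336 = 2688.

2688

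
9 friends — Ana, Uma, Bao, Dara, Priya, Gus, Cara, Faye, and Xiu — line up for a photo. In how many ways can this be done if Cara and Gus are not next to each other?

282240

Of the 9! = 362880 arrangements, those with Cara and Gus adjacent number 2 × 8! = 80640 (treat the pair as a block with 2 internal orders).
Complementary counting: 362880 − 80640 = 282240.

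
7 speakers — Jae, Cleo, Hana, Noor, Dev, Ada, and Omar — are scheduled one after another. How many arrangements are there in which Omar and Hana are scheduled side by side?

1440

Treat {Omar, Hana} as a single unit. There are 6 units to order, and the pair itself can be ordered 2 ways.
That gives 2 × 6! = 2 × 720 = 1440.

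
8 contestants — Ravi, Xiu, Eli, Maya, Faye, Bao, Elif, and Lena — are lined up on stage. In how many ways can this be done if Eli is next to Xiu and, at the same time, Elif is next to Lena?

Treat {Eli,Xiu} as one block (2 orders) and {Elif,Lena} as another (2 orders).
That leaves 6 units to arrange: 2 × 2 × 6! = 4 × 720 = 2880.

2880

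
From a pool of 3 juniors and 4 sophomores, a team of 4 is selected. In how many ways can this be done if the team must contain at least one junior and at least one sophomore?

34

Total 4-person selections from all 7: C(7,4) = 35.
Subtract selections that omit an entire group: no juniors → C(4,4) = 1; no sophomores → C(3,4) = 0.
Both groups omitted at once is impossible, so 35 − 1 = 34.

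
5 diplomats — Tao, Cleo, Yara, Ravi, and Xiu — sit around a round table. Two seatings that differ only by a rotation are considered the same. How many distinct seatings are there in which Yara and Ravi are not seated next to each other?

12

Without the restriction there are (4)! = 24 seatings.
Seatings with Yara beside Ravi: treat them as a block with 2 internal orders, giving 2 × (3)! = 12.
Subtracting, 24 − 12 = 12.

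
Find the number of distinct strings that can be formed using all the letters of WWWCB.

20

WWWCB has 5 letters with W appearing 3 times.
So there are 5! / (3!) = 20 distinguishable arrangements.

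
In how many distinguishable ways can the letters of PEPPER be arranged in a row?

The 6 letters of PEPPER have repeats: E appearing twice and P appearing 3 times.
The number of distinct arrangements is 6!/(3!·2!) = 720/12 = 60.

60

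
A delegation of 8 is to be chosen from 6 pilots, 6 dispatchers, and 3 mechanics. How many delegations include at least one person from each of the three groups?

Total 8-person selections from all 15: C(15,8) = 6435.
Subtract selections that omit an entire group: no pilots → C(9,8) = 9; no dispatchers → C(9,8) = 9; no mechanics → C(12,8) = 495.
Add back selections omitting two groups (i.e. drawn from a single group): C(6,8) + C(6,8) + C(3,8) = 0.
By inclusion–exclusion: 6435 − 513 + 0 = 5922.

5922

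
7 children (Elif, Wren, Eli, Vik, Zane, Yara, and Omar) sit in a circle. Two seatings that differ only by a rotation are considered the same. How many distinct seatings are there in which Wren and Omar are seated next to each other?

Glue Wren and Omar into a block (2 internal orders). Seating 6 units around a circle gives (5)! arrangements.
So 2 × (5)! = 2 × 120 = 240.

240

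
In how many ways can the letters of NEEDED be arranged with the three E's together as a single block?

12

Treat the 3 copies of E as a single block. The multiset to arrange is then {EEE, D, D, N}, 4 items in all.
That gives (4)!/(2!) = 12 arrangements.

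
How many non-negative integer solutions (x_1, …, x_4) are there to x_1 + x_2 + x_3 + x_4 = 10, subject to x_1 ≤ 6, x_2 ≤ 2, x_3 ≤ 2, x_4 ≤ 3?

18

Ignoring the caps, the number of non-negative solutions to x_1+…+x_4 = 10 is C(13,3) = 286.
Subtract solutions that violate a single cap (substitute x_i' = x_i − (cap_i+1)): x_1 ≥ 7 gives C(6,3) = 20; x_2 ≥ 3 gives C(10,3) = 120; x_3 ≥ 3 gives C(10,3) = 120; x_4 ≥ 4 gives C(9,3) = 84. Together 344.
Add back pairs where two caps are both exceeded: 1 + 1 + 0 + 35 + 20 + 20 = 77.
Subtract triples: 0 + 0 + 0 + 1 = 1.
By inclusion–exclusion the count is 286 − 344 + 77 − 1 = 18.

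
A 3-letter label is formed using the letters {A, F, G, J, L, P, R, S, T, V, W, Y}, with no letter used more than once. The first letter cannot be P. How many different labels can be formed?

The first letter has 12−1 = 11 choices (anything except P).
The remaining 2 letters are filled from the other 11 symbols without repetition: 11 × 10 = 110.
Total: 11 × 110 = 1210.

1210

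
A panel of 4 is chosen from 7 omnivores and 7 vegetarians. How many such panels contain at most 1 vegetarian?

Split by how many vegetarians are chosen (0 through 1).
Sum: C(7,0)·C(7,4) + C(7,1)·C(7,3) = 35 + 245 = 280.

280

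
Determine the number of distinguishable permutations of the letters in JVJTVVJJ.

280

Letter multiplicities in JVJTVVJJ: J×4, T×1, V×3.
The number of distinct arrangements is 8!/(4!·3!) = 40320/144 = 280.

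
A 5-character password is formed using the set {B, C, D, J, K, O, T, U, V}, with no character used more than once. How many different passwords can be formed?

With no repetition, fill the 5 characters in order: 9 choices, then 8, down to 5.
That product is 9 × 8 × 7 × 6 × 5 = 15120.

15120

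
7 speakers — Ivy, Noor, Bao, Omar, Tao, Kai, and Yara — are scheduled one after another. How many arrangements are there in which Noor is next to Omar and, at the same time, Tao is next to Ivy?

480

Treat {Noor,Omar} as one block (2 orders) and {Tao,Ivy} as another (2 orders).
That leaves 5 units to arrange: 2 × 2 × 5! = 4 × 120 = 480.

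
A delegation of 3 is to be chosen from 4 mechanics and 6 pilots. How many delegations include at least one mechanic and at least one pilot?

Unrestricted: C(10,3) = 120 ways to pick any 3 of the 10.
Selections missing a whole group: no mechanics → C(6,3) = 20; no pilots → C(4,3) = 4.
Both groups omitted at once is impossible, so 120 − 24 = 96.

96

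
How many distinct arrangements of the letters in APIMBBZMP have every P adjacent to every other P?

10080

Treat the 2 copies of P as a single block. The multiset to arrange is then {PP, A, B, B, I, M, M, Z}, 8 items in all.
That gives (8)!/(2!·2!) = 10080 arrangements.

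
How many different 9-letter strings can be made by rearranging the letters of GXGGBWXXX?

2520

The 9 letters of GXGGBWXXX have repeats: G appearing 3 times and X appearing 4 times.
The number of distinct arrangements is 9!/(4!·3!) = 362880/144 = 2520.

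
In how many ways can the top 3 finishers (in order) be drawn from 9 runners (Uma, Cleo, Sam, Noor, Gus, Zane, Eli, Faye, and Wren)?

504

There are 9 choices for 1st place, 8 for 2nd, and 7 for 3rd.
That gives 9 × 8 × 7 = 504.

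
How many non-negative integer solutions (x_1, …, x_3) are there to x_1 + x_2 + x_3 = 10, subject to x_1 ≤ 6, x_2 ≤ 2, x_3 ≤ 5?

9

By stars and bars, unrestricted non-negative solutions to x_1+…+x_3 = 10 number C(10+2,2) = 66.
Subtract solutions that violate a single cap (substitute x_i' = x_i − (cap_i+1)): x_1 ≥ 7 gives C(5,2) = 10; x_2 ≥ 3 gives C(9,2) = 36; x_3 ≥ 6 gives C(6,2) = 15. Together 61.
Add back pairs where two caps are both exceeded: 1 + 0 + 3 = 4.
By inclusion–exclusion the count is 66 − 61 + 4 = 9.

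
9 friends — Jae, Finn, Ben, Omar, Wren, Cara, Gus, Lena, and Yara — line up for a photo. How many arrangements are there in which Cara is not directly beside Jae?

282240

There are 9! = 362880 arrangements in all. If Cara and Jae are adjacent, merging them into one block gives 2·(8)! = 80640 arrangements.
Complementary counting: 362880 − 80640 = 282240.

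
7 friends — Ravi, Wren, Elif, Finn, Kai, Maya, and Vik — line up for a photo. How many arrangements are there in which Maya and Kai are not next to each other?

Of the 7! = 5040 arrangements, those with Maya and Kai adjacent number 2 × 6! = 1440 (treat the pair as a block with 2 internal orders).
Complementary counting: 5040 − 1440 = 3600.

3600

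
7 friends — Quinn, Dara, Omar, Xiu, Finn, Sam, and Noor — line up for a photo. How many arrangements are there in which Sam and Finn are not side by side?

Of the 7! = 5040 arrangements, those with Sam and Finn adjacent number 2 × 6! = 1440 (treat the pair as a block with 2 internal orders).
Complementary counting: 5040 − 1440 = 3600.

3600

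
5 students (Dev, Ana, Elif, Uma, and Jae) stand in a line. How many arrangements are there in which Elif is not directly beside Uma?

72

Of the 5! = 120 arrangements, those with Elif and Uma adjacent number 2 × 4! = 48 (treat the pair as a block with 2 internal orders).
Complementary counting: 120 − 48 = 72.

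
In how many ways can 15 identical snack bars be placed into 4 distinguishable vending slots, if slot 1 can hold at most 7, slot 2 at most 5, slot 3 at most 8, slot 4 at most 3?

119

By stars and bars, unrestricted non-negative solutions to x_1+…+x_4 = 15 number C(15+3,3) = 816.
Subtract solutions that violate a single cap (substitute x_i' = x_i − (cap_i+1)): x_1 ≥ 8 gives C(10,3) = 120; x_2 ≥ 6 gives C(12,3) = 220; x_3 ≥ 9 gives C(9,3) = 84; x_4 ≥ 4 gives C(14,3) = 364. Together 788.
Add back pairs where two caps are both exceeded: 4 + 0 + 20 + 1 + 56 + 10 = 91.
By inclusion–exclusion the count is 816 − 788 + 91 = 119.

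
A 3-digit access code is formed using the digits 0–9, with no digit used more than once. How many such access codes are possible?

With no repetition, fill the 3 digits in order: 10 choices, then 9, down to 8.
That product is 10 × 9 × 8 = 720.

720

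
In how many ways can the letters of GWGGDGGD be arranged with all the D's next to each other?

Treat the 2 copies of D as a single block. The multiset to arrange is then {DD, G, G, G, G, G, W}, 7 items in all.
That gives (7)!/(5!) = 42 arrangements.

42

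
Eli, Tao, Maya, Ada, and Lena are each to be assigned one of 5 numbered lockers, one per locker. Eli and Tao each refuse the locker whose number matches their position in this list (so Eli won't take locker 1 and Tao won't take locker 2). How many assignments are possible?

78

Let Aᵢ (for i ∈ {1, 2}) be the placements that put person i in their forbidden locker. Any j of these fix j positions, leaving (5−j)! ways to fill the rest, and there are C(2,j) ways to pick which j.
By inclusion–exclusion, the number of valid placements is Σ_{j=0}^{2} (−1)^j C(2,j)·(5−j)!.
Computing: 120 − 48 + 6 = 78.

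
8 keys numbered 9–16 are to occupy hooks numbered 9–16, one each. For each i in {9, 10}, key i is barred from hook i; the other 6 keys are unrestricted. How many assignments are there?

30960

Let Aᵢ (for i ∈ {9, 10}) be the placements that put key i in its forbidden hook. Any j of these fix j positions, leaving (8−j)! ways to fill the rest, and there are C(2,j) ways to pick which j.
By inclusion–exclusion, the number of valid placements is Σ_{j=0}^{2} (−1)^j C(2,j)·(8−j)!.
Computing: 40320 − 10080 + 720 = 30960.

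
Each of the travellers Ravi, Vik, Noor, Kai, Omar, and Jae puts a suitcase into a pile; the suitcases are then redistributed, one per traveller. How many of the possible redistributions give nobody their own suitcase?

This is the derangement count D_6: permutations of 6 items with no fixed point.
By inclusion–exclusion this is Σ_{j=0}^{6} (−1)^j C(6,j)·(6−j)!.
Computing: 720 − 720 + 360 − 120 + 30 − 6 + 1 = 265.

265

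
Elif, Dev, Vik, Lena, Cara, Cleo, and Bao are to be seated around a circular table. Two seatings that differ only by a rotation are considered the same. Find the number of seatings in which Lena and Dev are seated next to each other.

240

Glue Lena and Dev into a block (2 internal orders). Seating 6 units around a circle gives (5)! arrangements.
So 2 × (5)! = 2 × 120 = 240.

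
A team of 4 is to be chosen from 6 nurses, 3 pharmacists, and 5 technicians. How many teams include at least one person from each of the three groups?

Unrestricted: C(14,4) = 1001 ways to pick any 4 of the 14.
Subtract selections that omit an entire group: no nurses → C(8,4) = 70; no pharmacists → C(11,4) = 330; no technicians → C(9,4) = 126.
Add back selections omitting two groups (i.e. drawn from a single group): C(6,4) + C(3,4) + C(5,4) = 20.
By inclusion–exclusion: 1001 − 526 + 20 = 495.

495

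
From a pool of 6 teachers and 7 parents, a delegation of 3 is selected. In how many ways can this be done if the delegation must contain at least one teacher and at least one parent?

231

With no constraint there are C(13,3) = 286 possible selections.
Selections missing a whole group: no teachers → C(7,3) = 35; no parents → C(6,3) = 20.
Both groups omitted at once is impossible, so 286 − 55 = 231.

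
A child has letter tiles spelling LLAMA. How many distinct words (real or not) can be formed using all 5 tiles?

30

LLAMA has 5 letters with A appearing twice and L appearing twice.
The number of distinct arrangements is 5!/(2!·2!) = 120/4 = 30.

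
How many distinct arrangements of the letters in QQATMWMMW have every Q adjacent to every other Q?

3360

Treat the 2 copies of Q as a single block. The multiset to arrange is then {QQ, A, M, M, M, T, W, W}, 8 items in all.
That gives (8)!/(3!·2!) = 3360 arrangements.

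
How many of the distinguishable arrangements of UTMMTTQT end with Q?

Fix Q in the last position and arrange the remaining 7 letters.
Those 7 letters have M appearing twice and T appearing 4 times, giving (7)!/(4!·2!) = 105.

105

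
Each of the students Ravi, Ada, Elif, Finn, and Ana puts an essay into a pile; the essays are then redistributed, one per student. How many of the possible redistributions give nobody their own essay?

44

This is the derangement count D_5: permutations of 5 items with no fixed point.
By inclusion–exclusion this is Σ_{j=0}^{5} (−1)^j C(5,j)·(5−j)!.
Computing: 120 − 120 + 60 − 20 + 5 − 1 = 44.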